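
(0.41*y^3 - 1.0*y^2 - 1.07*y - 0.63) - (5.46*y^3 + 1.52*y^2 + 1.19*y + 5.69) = -5.05*y^3 - 2.52*y^2 - 2.26*y - 6.32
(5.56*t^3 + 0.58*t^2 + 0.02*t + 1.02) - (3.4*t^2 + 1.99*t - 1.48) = 5.56*t^3 - 2.82*t^2 - 1.97*t + 2.5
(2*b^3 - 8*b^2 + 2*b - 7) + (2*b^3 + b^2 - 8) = 4*b^3 - 7*b^2 + 2*b - 15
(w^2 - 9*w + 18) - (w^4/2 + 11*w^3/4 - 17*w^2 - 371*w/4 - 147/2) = -w^4/2 - 11*w^3/4 + 18*w^2 + 335*w/4 + 183/2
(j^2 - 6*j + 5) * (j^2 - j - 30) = j^4 - 7*j^3 - 19*j^2 + 175*j - 150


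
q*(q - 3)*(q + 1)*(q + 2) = q^4 - 7*q^2 - 6*q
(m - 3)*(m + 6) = m^2 + 3*m - 18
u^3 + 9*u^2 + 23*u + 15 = (u + 1)*(u + 3)*(u + 5)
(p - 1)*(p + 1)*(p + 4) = p^3 + 4*p^2 - p - 4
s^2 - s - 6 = (s - 3)*(s + 2)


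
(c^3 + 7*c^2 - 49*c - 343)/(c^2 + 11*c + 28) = (c^2 - 49)/(c + 4)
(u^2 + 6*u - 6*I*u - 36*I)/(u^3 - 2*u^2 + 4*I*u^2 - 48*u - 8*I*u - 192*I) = (u - 6*I)/(u^2 + 4*u*(-2 + I) - 32*I)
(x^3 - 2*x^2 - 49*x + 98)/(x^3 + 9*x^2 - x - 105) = (x^2 - 9*x + 14)/(x^2 + 2*x - 15)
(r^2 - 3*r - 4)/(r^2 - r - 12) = (r + 1)/(r + 3)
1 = 1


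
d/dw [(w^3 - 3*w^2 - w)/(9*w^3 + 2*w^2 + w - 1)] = (29*w^4 + 20*w^3 - 4*w^2 + 6*w + 1)/(81*w^6 + 36*w^5 + 22*w^4 - 14*w^3 - 3*w^2 - 2*w + 1)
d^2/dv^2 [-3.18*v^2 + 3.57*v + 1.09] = -6.36000000000000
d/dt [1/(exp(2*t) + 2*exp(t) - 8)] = -2*(exp(t) + 1)*exp(t)/(exp(2*t) + 2*exp(t) - 8)^2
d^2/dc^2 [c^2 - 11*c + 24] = 2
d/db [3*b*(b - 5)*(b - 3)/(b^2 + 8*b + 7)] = 3*(b^4 + 16*b^3 - 58*b^2 - 112*b + 105)/(b^4 + 16*b^3 + 78*b^2 + 112*b + 49)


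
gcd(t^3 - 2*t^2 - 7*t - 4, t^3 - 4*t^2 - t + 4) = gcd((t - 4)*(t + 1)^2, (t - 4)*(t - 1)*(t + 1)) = t^2 - 3*t - 4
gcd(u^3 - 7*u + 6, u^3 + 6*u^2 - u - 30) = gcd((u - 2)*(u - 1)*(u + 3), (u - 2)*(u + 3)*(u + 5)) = u^2 + u - 6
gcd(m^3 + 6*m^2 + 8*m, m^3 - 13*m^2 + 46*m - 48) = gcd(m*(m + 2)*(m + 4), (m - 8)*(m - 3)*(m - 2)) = 1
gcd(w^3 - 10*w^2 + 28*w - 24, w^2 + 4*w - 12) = w - 2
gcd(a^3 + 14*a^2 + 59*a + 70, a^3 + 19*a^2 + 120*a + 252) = a + 7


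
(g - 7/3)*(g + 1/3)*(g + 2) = g^3 - 43*g/9 - 14/9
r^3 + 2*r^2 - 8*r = r*(r - 2)*(r + 4)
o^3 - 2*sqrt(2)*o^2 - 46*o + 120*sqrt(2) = (o - 4*sqrt(2))*(o - 3*sqrt(2))*(o + 5*sqrt(2))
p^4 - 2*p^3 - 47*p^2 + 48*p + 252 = (p - 7)*(p - 3)*(p + 2)*(p + 6)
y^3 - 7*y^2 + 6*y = y*(y - 6)*(y - 1)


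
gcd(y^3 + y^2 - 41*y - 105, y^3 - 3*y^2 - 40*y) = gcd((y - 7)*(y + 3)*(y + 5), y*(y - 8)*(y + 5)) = y + 5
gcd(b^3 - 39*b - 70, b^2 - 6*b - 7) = b - 7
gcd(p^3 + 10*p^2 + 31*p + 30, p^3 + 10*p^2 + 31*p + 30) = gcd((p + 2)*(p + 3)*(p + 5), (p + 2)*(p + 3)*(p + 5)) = p^3 + 10*p^2 + 31*p + 30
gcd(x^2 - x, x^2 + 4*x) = x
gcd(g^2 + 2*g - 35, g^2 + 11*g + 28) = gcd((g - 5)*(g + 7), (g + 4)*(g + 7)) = g + 7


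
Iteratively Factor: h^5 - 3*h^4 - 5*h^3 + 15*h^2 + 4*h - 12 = (h + 2)*(h^4 - 5*h^3 + 5*h^2 + 5*h - 6) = (h - 3)*(h + 2)*(h^3 - 2*h^2 - h + 2) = (h - 3)*(h + 1)*(h + 2)*(h^2 - 3*h + 2) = (h - 3)*(h - 1)*(h + 1)*(h + 2)*(h - 2)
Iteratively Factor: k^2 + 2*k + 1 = (k + 1)*(k + 1)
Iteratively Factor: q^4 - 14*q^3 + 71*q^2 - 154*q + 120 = (q - 5)*(q^3 - 9*q^2 + 26*q - 24) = (q - 5)*(q - 3)*(q^2 - 6*q + 8) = (q - 5)*(q - 4)*(q - 3)*(q - 2)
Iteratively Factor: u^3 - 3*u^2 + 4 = (u - 2)*(u^2 - u - 2) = (u - 2)^2*(u + 1)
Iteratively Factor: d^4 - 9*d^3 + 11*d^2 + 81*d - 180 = (d - 5)*(d^3 - 4*d^2 - 9*d + 36) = (d - 5)*(d - 3)*(d^2 - d - 12) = (d - 5)*(d - 4)*(d - 3)*(d + 3)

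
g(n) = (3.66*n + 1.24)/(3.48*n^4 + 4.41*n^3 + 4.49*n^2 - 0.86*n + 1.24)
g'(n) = (3.66*n + 1.24)*(-13.92*n^3 - 13.23*n^2 - 8.98*n + 0.86)/(3.48*n^4 + 4.41*n^3 + 4.49*n^2 - 0.86*n + 1.24)^2 + 3.66/(3.48*n^4 + 4.41*n^3 + 4.49*n^2 - 0.86*n + 1.24) = (-38.2104*n^4 - 49.542*n^3 - 32.8386*n^2 - 11.1352*n + 5.6048)/(12.1104*n^8 + 30.6936*n^7 + 50.6985*n^6 + 33.6162*n^5 + 21.2053*n^4 + 3.214*n^3 + 11.8748*n^2 - 2.1328*n + 1.5376)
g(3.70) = 0.02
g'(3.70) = -0.01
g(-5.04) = -0.01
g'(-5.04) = -0.01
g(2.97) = 0.03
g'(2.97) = -0.03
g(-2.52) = -0.08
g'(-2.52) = -0.09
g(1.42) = 0.18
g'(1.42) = -0.29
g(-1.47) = -0.29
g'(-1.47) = -0.34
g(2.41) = 0.05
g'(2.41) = -0.05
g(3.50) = 0.02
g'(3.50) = -0.01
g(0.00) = 1.00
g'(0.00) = 3.65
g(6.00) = 0.00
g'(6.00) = -0.00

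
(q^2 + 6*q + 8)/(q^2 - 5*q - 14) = (q + 4)/(q - 7)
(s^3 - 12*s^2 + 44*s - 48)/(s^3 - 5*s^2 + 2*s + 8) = (s - 6)/(s + 1)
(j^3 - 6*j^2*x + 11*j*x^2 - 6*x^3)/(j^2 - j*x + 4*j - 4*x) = (j^2 - 5*j*x + 6*x^2)/(j + 4)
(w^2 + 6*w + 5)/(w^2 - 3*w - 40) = (w + 1)/(w - 8)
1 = 1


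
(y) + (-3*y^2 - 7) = -3*y^2 + y - 7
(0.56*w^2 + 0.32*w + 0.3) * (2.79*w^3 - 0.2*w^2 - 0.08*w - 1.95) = 1.5624*w^5 + 0.7808*w^4 + 0.7282*w^3 - 1.1776*w^2 - 0.648*w - 0.585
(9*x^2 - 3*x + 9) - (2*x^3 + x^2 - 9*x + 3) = -2*x^3 + 8*x^2 + 6*x + 6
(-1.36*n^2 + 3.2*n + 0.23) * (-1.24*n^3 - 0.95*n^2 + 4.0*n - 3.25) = 1.6864*n^5 - 2.676*n^4 - 8.7652*n^3 + 17.0015*n^2 - 9.48*n - 0.7475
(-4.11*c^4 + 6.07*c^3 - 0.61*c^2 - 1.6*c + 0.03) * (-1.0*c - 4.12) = 4.11*c^5 + 10.8632*c^4 - 24.3984*c^3 + 4.1132*c^2 + 6.562*c - 0.1236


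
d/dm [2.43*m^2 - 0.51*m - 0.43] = 4.86*m - 0.51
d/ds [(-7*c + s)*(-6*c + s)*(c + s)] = 29*c^2 - 24*c*s + 3*s^2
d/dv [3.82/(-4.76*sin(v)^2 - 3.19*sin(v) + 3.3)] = (36.3664*sin(v) + 12.1858)*cos(v)/(4.76*sin(v)^2 + 3.19*sin(v) - 3.3)^2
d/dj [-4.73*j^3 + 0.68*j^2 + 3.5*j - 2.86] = -14.19*j^2 + 1.36*j + 3.5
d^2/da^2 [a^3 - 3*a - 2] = 6*a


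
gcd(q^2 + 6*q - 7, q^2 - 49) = q + 7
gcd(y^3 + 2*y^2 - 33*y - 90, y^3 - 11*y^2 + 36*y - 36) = y - 6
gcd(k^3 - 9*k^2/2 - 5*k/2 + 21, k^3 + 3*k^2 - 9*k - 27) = k - 3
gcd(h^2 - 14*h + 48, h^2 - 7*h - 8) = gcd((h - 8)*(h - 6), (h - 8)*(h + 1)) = h - 8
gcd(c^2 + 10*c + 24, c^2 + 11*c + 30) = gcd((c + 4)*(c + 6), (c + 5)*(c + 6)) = c + 6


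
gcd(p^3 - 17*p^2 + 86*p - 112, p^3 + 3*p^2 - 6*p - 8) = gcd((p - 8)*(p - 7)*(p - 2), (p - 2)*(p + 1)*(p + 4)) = p - 2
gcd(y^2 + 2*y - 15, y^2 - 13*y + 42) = 1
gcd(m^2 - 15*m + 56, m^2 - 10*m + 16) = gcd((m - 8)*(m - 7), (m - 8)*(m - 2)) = m - 8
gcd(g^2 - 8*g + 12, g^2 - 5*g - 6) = g - 6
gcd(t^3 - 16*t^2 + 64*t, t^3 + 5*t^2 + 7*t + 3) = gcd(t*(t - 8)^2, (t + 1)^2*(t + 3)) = 1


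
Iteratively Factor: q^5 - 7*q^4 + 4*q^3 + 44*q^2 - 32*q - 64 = (q + 2)*(q^4 - 9*q^3 + 22*q^2 - 32) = (q + 1)*(q + 2)*(q^3 - 10*q^2 + 32*q - 32) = (q - 4)*(q + 1)*(q + 2)*(q^2 - 6*q + 8) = (q - 4)^2*(q + 1)*(q + 2)*(q - 2)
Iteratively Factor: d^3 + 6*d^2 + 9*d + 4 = (d + 1)*(d^2 + 5*d + 4) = (d + 1)^2*(d + 4)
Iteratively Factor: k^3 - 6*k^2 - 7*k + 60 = (k - 5)*(k^2 - k - 12) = (k - 5)*(k - 4)*(k + 3)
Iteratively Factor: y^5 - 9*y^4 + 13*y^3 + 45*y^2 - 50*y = (y + 2)*(y^4 - 11*y^3 + 35*y^2 - 25*y) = (y - 5)*(y + 2)*(y^3 - 6*y^2 + 5*y) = (y - 5)^2*(y + 2)*(y^2 - y) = (y - 5)^2*(y - 1)*(y + 2)*(y)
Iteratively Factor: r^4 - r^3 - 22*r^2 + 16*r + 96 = (r + 4)*(r^3 - 5*r^2 - 2*r + 24) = (r - 3)*(r + 4)*(r^2 - 2*r - 8) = (r - 3)*(r + 2)*(r + 4)*(r - 4)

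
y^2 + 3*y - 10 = (y - 2)*(y + 5)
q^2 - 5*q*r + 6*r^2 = (q - 3*r)*(q - 2*r)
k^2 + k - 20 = (k - 4)*(k + 5)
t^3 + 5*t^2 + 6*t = t*(t + 2)*(t + 3)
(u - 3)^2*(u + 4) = u^3 - 2*u^2 - 15*u + 36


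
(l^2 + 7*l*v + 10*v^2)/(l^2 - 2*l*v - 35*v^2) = (-l - 2*v)/(-l + 7*v)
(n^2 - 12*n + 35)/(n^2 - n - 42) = (n - 5)/(n + 6)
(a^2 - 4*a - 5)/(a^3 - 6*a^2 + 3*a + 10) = 1/(a - 2)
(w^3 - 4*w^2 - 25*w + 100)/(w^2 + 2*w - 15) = (w^2 - 9*w + 20)/(w - 3)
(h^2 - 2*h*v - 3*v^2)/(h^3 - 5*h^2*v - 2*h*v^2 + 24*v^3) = (-h - v)/(-h^2 + 2*h*v + 8*v^2)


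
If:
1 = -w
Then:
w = -1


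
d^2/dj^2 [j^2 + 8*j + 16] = 2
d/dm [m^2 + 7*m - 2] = 2*m + 7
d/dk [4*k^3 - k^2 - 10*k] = 12*k^2 - 2*k - 10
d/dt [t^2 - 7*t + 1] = 2*t - 7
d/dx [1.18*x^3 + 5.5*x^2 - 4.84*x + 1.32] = 3.54*x^2 + 11.0*x - 4.84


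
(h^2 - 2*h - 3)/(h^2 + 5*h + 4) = (h - 3)/(h + 4)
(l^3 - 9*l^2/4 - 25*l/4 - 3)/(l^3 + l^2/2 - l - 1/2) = (4*l^2 - 13*l - 12)/(2*(2*l^2 - l - 1))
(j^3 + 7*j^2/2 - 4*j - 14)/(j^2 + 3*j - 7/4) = 2*(j^2 - 4)/(2*j - 1)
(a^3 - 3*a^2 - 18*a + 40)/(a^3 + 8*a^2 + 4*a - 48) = (a - 5)/(a + 6)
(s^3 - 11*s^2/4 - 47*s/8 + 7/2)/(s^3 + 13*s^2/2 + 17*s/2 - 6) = (s^2 - 9*s/4 - 7)/(s^2 + 7*s + 12)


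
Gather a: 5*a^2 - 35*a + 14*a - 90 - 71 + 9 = 5*a^2 - 21*a - 152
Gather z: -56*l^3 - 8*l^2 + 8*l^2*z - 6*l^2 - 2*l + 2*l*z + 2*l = -56*l^3 - 14*l^2 + z*(8*l^2 + 2*l)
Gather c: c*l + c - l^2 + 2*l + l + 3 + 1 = c*(l + 1) - l^2 + 3*l + 4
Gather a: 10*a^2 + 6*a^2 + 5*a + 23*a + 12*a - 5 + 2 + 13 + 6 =16*a^2 + 40*a + 16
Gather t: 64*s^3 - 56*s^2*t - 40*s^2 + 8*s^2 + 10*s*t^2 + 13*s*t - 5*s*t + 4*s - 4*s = 64*s^3 - 32*s^2 + 10*s*t^2 + t*(-56*s^2 + 8*s)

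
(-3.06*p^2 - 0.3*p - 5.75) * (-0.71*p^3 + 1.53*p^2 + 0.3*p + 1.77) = 2.1726*p^5 - 4.4688*p^4 + 2.7055*p^3 - 14.3037*p^2 - 2.256*p - 10.1775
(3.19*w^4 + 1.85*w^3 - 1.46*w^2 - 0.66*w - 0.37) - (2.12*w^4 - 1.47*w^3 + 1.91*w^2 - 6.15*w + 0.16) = 1.07*w^4 + 3.32*w^3 - 3.37*w^2 + 5.49*w - 0.53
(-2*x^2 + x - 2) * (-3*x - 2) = 6*x^3 + x^2 + 4*x + 4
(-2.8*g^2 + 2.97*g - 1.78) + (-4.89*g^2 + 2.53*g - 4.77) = -7.69*g^2 + 5.5*g - 6.55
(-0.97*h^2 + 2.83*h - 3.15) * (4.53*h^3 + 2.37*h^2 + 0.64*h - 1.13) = -4.3941*h^5 + 10.521*h^4 - 8.1832*h^3 - 4.5582*h^2 - 5.2139*h + 3.5595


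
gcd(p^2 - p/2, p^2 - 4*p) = p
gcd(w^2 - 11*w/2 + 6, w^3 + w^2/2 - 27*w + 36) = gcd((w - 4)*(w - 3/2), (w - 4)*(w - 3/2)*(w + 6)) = w^2 - 11*w/2 + 6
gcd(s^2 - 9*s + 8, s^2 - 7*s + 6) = s - 1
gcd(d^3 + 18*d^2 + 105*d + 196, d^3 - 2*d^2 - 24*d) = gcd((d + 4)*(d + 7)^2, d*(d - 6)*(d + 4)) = d + 4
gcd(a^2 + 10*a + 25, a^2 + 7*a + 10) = a + 5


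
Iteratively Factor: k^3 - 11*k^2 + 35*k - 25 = (k - 5)*(k^2 - 6*k + 5) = (k - 5)*(k - 1)*(k - 5)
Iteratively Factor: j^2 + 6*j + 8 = (j + 2)*(j + 4)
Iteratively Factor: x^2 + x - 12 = (x - 3)*(x + 4)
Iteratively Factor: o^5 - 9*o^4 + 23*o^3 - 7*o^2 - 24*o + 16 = (o - 4)*(o^4 - 5*o^3 + 3*o^2 + 5*o - 4) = (o - 4)*(o - 1)*(o^3 - 4*o^2 - o + 4) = (o - 4)^2*(o - 1)*(o^2 - 1) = (o - 4)^2*(o - 1)^2*(o + 1)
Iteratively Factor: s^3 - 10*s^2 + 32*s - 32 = (s - 4)*(s^2 - 6*s + 8) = (s - 4)*(s - 2)*(s - 4)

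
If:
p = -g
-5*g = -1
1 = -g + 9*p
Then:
No Solution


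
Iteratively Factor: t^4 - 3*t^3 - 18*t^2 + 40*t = (t)*(t^3 - 3*t^2 - 18*t + 40) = t*(t - 5)*(t^2 + 2*t - 8) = t*(t - 5)*(t + 4)*(t - 2)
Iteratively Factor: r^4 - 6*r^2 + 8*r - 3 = (r - 1)*(r^3 + r^2 - 5*r + 3) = (r - 1)*(r + 3)*(r^2 - 2*r + 1) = (r - 1)^2*(r + 3)*(r - 1)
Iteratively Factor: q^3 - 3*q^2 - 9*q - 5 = (q + 1)*(q^2 - 4*q - 5) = (q + 1)^2*(q - 5)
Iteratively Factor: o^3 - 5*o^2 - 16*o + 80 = (o + 4)*(o^2 - 9*o + 20) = (o - 4)*(o + 4)*(o - 5)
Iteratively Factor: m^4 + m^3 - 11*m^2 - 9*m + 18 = (m - 1)*(m^3 + 2*m^2 - 9*m - 18) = (m - 3)*(m - 1)*(m^2 + 5*m + 6) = (m - 3)*(m - 1)*(m + 2)*(m + 3)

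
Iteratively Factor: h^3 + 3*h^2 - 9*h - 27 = (h + 3)*(h^2 - 9) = (h - 3)*(h + 3)*(h + 3)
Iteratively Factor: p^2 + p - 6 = (p + 3)*(p - 2)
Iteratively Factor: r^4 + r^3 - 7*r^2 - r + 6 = (r + 1)*(r^3 - 7*r + 6) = (r + 1)*(r + 3)*(r^2 - 3*r + 2) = (r - 2)*(r + 1)*(r + 3)*(r - 1)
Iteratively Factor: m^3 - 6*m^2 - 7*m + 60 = (m - 4)*(m^2 - 2*m - 15) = (m - 5)*(m - 4)*(m + 3)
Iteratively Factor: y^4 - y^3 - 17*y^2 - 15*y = (y + 3)*(y^3 - 4*y^2 - 5*y) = y*(y + 3)*(y^2 - 4*y - 5) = y*(y + 1)*(y + 3)*(y - 5)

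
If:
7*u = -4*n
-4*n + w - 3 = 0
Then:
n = w/4 - 3/4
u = 3/7 - w/7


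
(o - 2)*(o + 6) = o^2 + 4*o - 12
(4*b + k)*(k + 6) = 4*b*k + 24*b + k^2 + 6*k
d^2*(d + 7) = d^3 + 7*d^2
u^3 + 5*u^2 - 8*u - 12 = (u - 2)*(u + 1)*(u + 6)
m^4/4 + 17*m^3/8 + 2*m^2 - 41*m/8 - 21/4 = (m/2 + 1/2)*(m/2 + 1)*(m - 3/2)*(m + 7)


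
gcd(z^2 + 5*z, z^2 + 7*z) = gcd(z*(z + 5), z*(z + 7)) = z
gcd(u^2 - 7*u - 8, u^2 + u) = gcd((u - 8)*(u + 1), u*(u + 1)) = u + 1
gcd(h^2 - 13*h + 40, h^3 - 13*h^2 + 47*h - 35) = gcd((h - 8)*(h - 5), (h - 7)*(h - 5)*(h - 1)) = h - 5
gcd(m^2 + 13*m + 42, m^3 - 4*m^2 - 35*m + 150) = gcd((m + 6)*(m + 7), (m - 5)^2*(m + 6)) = m + 6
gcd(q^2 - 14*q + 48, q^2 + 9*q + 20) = 1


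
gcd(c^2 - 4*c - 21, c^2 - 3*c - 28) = c - 7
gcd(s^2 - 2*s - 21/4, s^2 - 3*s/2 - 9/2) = s + 3/2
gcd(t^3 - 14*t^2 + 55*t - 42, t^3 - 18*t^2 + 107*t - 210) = t^2 - 13*t + 42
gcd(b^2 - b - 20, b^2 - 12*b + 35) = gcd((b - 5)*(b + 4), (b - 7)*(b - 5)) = b - 5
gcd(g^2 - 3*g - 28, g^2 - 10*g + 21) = g - 7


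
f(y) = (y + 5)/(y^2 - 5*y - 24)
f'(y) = (5 - 2*y)*(y + 5)/(y^2 - 5*y - 24)^2 + 1/(y^2 - 5*y - 24)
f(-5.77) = -0.02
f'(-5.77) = 0.02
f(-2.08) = -0.31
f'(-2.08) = 0.20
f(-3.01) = 18.07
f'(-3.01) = 1818.17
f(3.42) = -0.29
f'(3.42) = -0.05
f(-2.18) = -0.34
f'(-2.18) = 0.26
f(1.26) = -0.22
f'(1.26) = -0.02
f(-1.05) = -0.22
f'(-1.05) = 0.03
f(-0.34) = -0.21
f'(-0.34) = 0.01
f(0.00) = -0.21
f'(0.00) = 0.00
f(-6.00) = -0.02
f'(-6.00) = 0.01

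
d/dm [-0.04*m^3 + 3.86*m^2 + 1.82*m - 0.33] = -0.12*m^2 + 7.72*m + 1.82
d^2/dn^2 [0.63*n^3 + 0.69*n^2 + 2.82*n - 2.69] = 3.78*n + 1.38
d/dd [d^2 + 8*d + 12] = 2*d + 8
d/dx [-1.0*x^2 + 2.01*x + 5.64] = 2.01 - 2.0*x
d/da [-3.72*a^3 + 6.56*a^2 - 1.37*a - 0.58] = -11.16*a^2 + 13.12*a - 1.37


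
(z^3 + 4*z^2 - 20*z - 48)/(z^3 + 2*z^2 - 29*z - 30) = (z^2 - 2*z - 8)/(z^2 - 4*z - 5)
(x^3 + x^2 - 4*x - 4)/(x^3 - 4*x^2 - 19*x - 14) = (x - 2)/(x - 7)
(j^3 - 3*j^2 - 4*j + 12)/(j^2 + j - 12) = (j^2 - 4)/(j + 4)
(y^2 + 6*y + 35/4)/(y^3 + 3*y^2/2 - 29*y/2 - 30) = (y + 7/2)/(y^2 - y - 12)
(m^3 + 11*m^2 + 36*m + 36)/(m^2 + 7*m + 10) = (m^2 + 9*m + 18)/(m + 5)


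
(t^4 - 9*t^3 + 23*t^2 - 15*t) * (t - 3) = t^5 - 12*t^4 + 50*t^3 - 84*t^2 + 45*t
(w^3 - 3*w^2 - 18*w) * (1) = w^3 - 3*w^2 - 18*w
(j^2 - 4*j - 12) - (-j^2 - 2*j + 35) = 2*j^2 - 2*j - 47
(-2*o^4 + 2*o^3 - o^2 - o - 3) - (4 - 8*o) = -2*o^4 + 2*o^3 - o^2 + 7*o - 7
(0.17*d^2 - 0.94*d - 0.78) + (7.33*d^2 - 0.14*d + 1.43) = 7.5*d^2 - 1.08*d + 0.65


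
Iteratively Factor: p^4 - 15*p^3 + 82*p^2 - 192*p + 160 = (p - 2)*(p^3 - 13*p^2 + 56*p - 80) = (p - 4)*(p - 2)*(p^2 - 9*p + 20) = (p - 4)^2*(p - 2)*(p - 5)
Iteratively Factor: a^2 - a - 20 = (a - 5)*(a + 4)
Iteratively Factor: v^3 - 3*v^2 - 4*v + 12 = (v - 2)*(v^2 - v - 6) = (v - 2)*(v + 2)*(v - 3)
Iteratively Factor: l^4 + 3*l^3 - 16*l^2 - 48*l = (l)*(l^3 + 3*l^2 - 16*l - 48) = l*(l + 3)*(l^2 - 16) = l*(l + 3)*(l + 4)*(l - 4)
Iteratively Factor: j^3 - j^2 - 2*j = (j + 1)*(j^2 - 2*j) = (j - 2)*(j + 1)*(j)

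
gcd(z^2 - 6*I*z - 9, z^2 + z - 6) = 1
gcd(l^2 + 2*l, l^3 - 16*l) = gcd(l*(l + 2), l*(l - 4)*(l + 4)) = l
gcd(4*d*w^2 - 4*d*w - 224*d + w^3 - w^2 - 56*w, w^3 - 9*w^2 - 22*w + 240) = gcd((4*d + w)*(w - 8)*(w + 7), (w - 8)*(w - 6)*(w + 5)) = w - 8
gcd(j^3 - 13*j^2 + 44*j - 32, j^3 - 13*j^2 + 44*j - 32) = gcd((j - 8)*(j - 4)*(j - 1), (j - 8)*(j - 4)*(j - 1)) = j^3 - 13*j^2 + 44*j - 32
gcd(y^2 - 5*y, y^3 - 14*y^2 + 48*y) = y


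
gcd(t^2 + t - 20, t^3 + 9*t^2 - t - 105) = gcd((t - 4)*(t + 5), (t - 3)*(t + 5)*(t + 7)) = t + 5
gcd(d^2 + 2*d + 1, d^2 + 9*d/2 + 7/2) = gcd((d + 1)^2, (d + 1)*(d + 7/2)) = d + 1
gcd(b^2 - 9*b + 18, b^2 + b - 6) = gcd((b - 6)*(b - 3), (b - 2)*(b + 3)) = 1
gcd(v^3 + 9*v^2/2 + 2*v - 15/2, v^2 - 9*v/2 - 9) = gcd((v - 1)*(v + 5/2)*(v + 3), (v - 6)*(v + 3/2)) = 1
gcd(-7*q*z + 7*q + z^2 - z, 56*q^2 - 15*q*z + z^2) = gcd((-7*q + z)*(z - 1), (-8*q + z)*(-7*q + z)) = -7*q + z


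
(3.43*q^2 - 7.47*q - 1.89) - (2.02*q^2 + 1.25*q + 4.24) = 1.41*q^2 - 8.72*q - 6.13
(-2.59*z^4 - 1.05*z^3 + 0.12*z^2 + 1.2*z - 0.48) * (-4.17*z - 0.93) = 10.8003*z^5 + 6.7872*z^4 + 0.4761*z^3 - 5.1156*z^2 + 0.8856*z + 0.4464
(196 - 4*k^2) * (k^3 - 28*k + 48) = -4*k^5 + 308*k^3 - 192*k^2 - 5488*k + 9408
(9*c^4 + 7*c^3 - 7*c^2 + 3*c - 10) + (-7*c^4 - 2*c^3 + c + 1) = 2*c^4 + 5*c^3 - 7*c^2 + 4*c - 9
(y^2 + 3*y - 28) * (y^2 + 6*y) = y^4 + 9*y^3 - 10*y^2 - 168*y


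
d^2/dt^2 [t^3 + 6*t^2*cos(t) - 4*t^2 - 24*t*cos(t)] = -6*t^2*cos(t) + 24*sqrt(2)*t*cos(t + pi/4) + 6*t + 48*sin(t) + 12*cos(t) - 8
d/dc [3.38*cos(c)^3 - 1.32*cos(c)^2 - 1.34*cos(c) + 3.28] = (-10.14*cos(c)^2 + 2.64*cos(c) + 1.34)*sin(c)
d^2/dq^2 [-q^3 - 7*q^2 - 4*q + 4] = -6*q - 14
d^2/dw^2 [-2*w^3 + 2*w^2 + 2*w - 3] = 4 - 12*w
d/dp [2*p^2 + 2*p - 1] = 4*p + 2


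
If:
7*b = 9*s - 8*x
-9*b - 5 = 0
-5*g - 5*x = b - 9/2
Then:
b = -5/9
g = 91/90 - x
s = 8*x/9 - 35/81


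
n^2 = n^2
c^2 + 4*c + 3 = (c + 1)*(c + 3)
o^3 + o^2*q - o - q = (o - 1)*(o + 1)*(o + q)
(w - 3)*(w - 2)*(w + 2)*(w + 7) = w^4 + 4*w^3 - 25*w^2 - 16*w + 84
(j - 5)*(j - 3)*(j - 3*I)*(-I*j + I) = -I*j^4 - 3*j^3 + 9*I*j^3 + 27*j^2 - 23*I*j^2 - 69*j + 15*I*j + 45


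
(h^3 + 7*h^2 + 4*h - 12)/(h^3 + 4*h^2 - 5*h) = (h^2 + 8*h + 12)/(h*(h + 5))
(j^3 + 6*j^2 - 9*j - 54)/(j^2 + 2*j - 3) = (j^2 + 3*j - 18)/(j - 1)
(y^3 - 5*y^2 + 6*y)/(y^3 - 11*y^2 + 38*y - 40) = y*(y - 3)/(y^2 - 9*y + 20)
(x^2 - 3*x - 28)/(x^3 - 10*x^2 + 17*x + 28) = (x + 4)/(x^2 - 3*x - 4)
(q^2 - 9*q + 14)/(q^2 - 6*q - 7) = (q - 2)/(q + 1)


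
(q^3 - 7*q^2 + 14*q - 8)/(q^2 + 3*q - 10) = (q^2 - 5*q + 4)/(q + 5)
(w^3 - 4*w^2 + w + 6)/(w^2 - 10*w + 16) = (w^2 - 2*w - 3)/(w - 8)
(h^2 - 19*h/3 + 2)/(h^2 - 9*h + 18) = (h - 1/3)/(h - 3)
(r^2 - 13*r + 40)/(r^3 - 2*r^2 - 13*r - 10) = (r - 8)/(r^2 + 3*r + 2)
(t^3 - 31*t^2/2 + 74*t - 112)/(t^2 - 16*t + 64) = (t^2 - 15*t/2 + 14)/(t - 8)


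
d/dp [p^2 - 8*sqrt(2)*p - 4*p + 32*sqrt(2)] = 2*p - 8*sqrt(2) - 4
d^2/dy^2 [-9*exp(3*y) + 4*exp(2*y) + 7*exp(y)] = (-81*exp(2*y) + 16*exp(y) + 7)*exp(y)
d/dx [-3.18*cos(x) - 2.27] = 3.18*sin(x)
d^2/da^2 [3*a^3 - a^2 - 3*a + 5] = 18*a - 2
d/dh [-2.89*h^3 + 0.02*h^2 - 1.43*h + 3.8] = -8.67*h^2 + 0.04*h - 1.43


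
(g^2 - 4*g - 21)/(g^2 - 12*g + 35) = (g + 3)/(g - 5)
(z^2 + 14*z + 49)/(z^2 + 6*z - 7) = (z + 7)/(z - 1)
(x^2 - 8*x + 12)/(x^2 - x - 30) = (x - 2)/(x + 5)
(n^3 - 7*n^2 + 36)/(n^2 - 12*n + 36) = (n^2 - n - 6)/(n - 6)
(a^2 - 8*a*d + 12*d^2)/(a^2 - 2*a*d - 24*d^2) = (a - 2*d)/(a + 4*d)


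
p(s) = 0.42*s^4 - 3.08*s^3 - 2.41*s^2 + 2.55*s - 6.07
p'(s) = 1.68*s^3 - 9.24*s^2 - 4.82*s + 2.55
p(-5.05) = 589.42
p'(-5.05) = -425.12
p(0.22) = -5.66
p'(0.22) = 1.06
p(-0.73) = -7.90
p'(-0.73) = 0.49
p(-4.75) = 471.34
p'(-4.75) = -363.08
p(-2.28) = 23.44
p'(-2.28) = -54.41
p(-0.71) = -7.89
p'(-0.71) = 0.71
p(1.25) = -11.64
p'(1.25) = -14.63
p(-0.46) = -7.43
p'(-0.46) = 2.65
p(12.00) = 3064.37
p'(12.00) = 1517.19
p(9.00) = 331.97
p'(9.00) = 435.45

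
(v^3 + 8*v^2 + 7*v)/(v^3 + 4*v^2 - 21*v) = (v + 1)/(v - 3)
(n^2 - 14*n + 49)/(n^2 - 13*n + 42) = (n - 7)/(n - 6)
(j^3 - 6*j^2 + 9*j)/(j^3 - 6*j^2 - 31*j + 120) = j*(j - 3)/(j^2 - 3*j - 40)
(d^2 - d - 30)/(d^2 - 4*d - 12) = (d + 5)/(d + 2)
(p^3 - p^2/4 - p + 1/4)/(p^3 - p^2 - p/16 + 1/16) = 4*(p + 1)/(4*p + 1)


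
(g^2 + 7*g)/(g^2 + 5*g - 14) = g/(g - 2)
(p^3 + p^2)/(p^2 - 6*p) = p*(p + 1)/(p - 6)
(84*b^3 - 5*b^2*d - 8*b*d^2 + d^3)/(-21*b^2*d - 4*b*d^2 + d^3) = (-4*b + d)/d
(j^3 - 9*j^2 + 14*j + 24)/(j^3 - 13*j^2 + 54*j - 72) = (j + 1)/(j - 3)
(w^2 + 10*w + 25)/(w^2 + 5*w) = (w + 5)/w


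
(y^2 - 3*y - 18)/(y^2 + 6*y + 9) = (y - 6)/(y + 3)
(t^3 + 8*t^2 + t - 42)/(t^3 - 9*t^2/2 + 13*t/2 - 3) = 2*(t^2 + 10*t + 21)/(2*t^2 - 5*t + 3)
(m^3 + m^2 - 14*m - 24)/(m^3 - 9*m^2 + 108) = (m^2 - 2*m - 8)/(m^2 - 12*m + 36)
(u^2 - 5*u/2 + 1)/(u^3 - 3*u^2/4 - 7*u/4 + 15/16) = 8*(u - 2)/(8*u^2 - 2*u - 15)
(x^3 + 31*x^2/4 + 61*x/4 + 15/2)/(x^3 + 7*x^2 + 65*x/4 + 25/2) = (4*x^2 + 23*x + 15)/(4*x^2 + 20*x + 25)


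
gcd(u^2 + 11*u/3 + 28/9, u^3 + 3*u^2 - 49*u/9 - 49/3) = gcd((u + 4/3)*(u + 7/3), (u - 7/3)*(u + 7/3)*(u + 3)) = u + 7/3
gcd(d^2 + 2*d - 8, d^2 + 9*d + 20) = d + 4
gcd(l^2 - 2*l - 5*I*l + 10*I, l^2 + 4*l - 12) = l - 2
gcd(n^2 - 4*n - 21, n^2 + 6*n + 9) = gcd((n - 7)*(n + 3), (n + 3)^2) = n + 3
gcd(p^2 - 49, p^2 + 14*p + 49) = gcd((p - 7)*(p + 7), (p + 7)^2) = p + 7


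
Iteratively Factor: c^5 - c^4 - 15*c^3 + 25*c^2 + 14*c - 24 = (c - 1)*(c^4 - 15*c^2 + 10*c + 24) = (c - 1)*(c + 1)*(c^3 - c^2 - 14*c + 24) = (c - 2)*(c - 1)*(c + 1)*(c^2 + c - 12) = (c - 2)*(c - 1)*(c + 1)*(c + 4)*(c - 3)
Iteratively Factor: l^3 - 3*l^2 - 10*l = (l + 2)*(l^2 - 5*l) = l*(l + 2)*(l - 5)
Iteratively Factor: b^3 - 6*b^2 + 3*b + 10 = (b - 5)*(b^2 - b - 2) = (b - 5)*(b + 1)*(b - 2)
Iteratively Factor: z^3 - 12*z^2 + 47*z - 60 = (z - 4)*(z^2 - 8*z + 15) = (z - 5)*(z - 4)*(z - 3)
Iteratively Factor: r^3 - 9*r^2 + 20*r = (r - 5)*(r^2 - 4*r) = r*(r - 5)*(r - 4)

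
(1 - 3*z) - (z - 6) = 7 - 4*z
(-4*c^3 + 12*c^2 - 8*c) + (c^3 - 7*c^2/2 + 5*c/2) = -3*c^3 + 17*c^2/2 - 11*c/2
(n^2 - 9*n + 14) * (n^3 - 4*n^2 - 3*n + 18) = n^5 - 13*n^4 + 47*n^3 - 11*n^2 - 204*n + 252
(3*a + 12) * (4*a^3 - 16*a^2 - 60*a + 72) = 12*a^4 - 372*a^2 - 504*a + 864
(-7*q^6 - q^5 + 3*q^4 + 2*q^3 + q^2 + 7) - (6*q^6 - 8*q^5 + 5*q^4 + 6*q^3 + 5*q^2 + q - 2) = -13*q^6 + 7*q^5 - 2*q^4 - 4*q^3 - 4*q^2 - q + 9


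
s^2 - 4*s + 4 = (s - 2)^2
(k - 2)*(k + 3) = k^2 + k - 6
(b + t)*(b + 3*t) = b^2 + 4*b*t + 3*t^2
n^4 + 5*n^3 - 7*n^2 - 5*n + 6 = (n - 1)^2*(n + 1)*(n + 6)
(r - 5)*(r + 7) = r^2 + 2*r - 35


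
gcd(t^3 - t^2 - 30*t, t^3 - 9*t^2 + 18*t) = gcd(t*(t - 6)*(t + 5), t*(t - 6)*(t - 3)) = t^2 - 6*t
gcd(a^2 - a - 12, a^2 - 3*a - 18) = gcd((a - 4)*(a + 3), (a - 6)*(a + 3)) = a + 3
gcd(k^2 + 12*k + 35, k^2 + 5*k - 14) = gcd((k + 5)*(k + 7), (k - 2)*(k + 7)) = k + 7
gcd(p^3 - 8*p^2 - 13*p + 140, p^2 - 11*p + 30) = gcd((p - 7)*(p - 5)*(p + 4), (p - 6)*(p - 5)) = p - 5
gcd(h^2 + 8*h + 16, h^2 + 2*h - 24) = 1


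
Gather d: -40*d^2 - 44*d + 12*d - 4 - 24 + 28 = -40*d^2 - 32*d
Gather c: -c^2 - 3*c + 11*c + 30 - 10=-c^2 + 8*c + 20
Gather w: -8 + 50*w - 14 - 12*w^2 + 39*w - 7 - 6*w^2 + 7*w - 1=-18*w^2 + 96*w - 30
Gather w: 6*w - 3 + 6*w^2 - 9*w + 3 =6*w^2 - 3*w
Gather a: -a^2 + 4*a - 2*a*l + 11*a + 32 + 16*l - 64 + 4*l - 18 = -a^2 + a*(15 - 2*l) + 20*l - 50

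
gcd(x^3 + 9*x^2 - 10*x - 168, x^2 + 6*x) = x + 6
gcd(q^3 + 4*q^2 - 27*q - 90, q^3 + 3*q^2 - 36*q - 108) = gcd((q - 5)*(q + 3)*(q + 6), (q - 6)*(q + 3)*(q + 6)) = q^2 + 9*q + 18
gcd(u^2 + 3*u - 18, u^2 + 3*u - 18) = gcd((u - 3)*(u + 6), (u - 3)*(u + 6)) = u^2 + 3*u - 18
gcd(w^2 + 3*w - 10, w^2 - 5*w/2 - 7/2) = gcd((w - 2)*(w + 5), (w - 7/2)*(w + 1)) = 1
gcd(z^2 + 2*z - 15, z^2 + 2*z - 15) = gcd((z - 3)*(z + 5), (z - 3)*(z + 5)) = z^2 + 2*z - 15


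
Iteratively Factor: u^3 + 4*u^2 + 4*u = (u)*(u^2 + 4*u + 4) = u*(u + 2)*(u + 2)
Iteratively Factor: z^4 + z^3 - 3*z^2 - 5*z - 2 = (z + 1)*(z^3 - 3*z - 2) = (z - 2)*(z + 1)*(z^2 + 2*z + 1) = (z - 2)*(z + 1)^2*(z + 1)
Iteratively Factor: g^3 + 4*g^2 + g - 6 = (g + 2)*(g^2 + 2*g - 3) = (g + 2)*(g + 3)*(g - 1)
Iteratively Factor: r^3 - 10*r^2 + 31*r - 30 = (r - 2)*(r^2 - 8*r + 15) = (r - 3)*(r - 2)*(r - 5)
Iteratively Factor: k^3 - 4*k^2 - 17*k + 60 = (k - 5)*(k^2 + k - 12) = (k - 5)*(k + 4)*(k - 3)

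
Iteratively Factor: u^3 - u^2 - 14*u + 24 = (u + 4)*(u^2 - 5*u + 6) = (u - 2)*(u + 4)*(u - 3)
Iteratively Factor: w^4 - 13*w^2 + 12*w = (w - 1)*(w^3 + w^2 - 12*w) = (w - 3)*(w - 1)*(w^2 + 4*w) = w*(w - 3)*(w - 1)*(w + 4)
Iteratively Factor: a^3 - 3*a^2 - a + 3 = (a - 1)*(a^2 - 2*a - 3) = (a - 1)*(a + 1)*(a - 3)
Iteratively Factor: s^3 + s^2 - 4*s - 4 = (s + 1)*(s^2 - 4) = (s - 2)*(s + 1)*(s + 2)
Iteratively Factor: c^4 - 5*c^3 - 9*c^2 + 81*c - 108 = (c + 4)*(c^3 - 9*c^2 + 27*c - 27) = (c - 3)*(c + 4)*(c^2 - 6*c + 9) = (c - 3)^2*(c + 4)*(c - 3)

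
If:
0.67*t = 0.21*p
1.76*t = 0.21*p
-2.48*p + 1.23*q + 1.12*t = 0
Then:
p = 0.00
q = 0.00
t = 0.00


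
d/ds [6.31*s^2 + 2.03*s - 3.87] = 12.62*s + 2.03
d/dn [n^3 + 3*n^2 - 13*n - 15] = 3*n^2 + 6*n - 13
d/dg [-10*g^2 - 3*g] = -20*g - 3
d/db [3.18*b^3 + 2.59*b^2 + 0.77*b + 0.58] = 9.54*b^2 + 5.18*b + 0.77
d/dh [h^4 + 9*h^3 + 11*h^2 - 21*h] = 4*h^3 + 27*h^2 + 22*h - 21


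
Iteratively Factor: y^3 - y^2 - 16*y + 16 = (y - 4)*(y^2 + 3*y - 4) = (y - 4)*(y + 4)*(y - 1)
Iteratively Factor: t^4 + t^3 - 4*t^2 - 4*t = (t + 1)*(t^3 - 4*t) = (t + 1)*(t + 2)*(t^2 - 2*t) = (t - 2)*(t + 1)*(t + 2)*(t)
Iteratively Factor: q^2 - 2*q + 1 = (q - 1)*(q - 1)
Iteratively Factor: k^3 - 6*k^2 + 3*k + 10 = (k + 1)*(k^2 - 7*k + 10) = (k - 5)*(k + 1)*(k - 2)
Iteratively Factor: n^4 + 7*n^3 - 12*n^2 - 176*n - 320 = (n + 4)*(n^3 + 3*n^2 - 24*n - 80) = (n + 4)^2*(n^2 - n - 20) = (n + 4)^3*(n - 5)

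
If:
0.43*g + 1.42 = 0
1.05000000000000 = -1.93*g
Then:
No Solution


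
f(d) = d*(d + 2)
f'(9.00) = 20.00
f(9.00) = 99.00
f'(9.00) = 20.00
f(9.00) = 99.00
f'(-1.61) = -1.22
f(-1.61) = -0.63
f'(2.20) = 6.40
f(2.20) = 9.24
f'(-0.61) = 0.78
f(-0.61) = -0.85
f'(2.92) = 7.84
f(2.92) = 14.37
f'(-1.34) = -0.68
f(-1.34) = -0.88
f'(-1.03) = -0.06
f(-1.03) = -1.00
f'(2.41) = 6.82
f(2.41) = 10.63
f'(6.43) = 14.86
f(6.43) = 54.20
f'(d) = 2*d + 2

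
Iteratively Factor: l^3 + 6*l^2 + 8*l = (l + 4)*(l^2 + 2*l) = (l + 2)*(l + 4)*(l)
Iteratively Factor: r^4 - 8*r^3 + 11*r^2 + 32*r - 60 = (r + 2)*(r^3 - 10*r^2 + 31*r - 30) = (r - 3)*(r + 2)*(r^2 - 7*r + 10) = (r - 5)*(r - 3)*(r + 2)*(r - 2)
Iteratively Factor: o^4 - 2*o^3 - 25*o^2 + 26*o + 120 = (o - 5)*(o^3 + 3*o^2 - 10*o - 24) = (o - 5)*(o + 2)*(o^2 + o - 12) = (o - 5)*(o - 3)*(o + 2)*(o + 4)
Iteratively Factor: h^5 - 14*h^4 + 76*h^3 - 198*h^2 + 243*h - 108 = (h - 3)*(h^4 - 11*h^3 + 43*h^2 - 69*h + 36) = (h - 3)*(h - 1)*(h^3 - 10*h^2 + 33*h - 36) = (h - 3)^2*(h - 1)*(h^2 - 7*h + 12) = (h - 4)*(h - 3)^2*(h - 1)*(h - 3)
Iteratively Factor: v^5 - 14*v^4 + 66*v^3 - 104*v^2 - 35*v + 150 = (v + 1)*(v^4 - 15*v^3 + 81*v^2 - 185*v + 150) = (v - 3)*(v + 1)*(v^3 - 12*v^2 + 45*v - 50) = (v - 3)*(v - 2)*(v + 1)*(v^2 - 10*v + 25) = (v - 5)*(v - 3)*(v - 2)*(v + 1)*(v - 5)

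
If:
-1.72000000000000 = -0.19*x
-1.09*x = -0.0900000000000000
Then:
No Solution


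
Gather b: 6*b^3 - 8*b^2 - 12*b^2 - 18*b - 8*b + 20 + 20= 6*b^3 - 20*b^2 - 26*b + 40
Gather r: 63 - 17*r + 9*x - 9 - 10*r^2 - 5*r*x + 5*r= -10*r^2 + r*(-5*x - 12) + 9*x + 54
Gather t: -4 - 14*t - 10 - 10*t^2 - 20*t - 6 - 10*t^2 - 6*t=-20*t^2 - 40*t - 20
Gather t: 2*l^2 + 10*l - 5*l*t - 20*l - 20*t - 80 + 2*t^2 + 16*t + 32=2*l^2 - 10*l + 2*t^2 + t*(-5*l - 4) - 48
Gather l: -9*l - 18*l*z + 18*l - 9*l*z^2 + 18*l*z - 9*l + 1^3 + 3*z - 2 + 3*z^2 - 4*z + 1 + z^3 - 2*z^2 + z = -9*l*z^2 + z^3 + z^2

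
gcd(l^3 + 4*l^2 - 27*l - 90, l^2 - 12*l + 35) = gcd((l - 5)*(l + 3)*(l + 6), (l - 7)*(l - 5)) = l - 5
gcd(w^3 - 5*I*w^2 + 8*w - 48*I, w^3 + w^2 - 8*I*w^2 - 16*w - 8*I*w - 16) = w^2 - 8*I*w - 16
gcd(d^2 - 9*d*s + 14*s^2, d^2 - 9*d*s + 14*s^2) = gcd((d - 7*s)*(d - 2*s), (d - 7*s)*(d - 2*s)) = d^2 - 9*d*s + 14*s^2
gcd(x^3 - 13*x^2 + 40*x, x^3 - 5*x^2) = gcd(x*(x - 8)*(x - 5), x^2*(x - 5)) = x^2 - 5*x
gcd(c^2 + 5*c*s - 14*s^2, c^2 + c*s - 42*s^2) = c + 7*s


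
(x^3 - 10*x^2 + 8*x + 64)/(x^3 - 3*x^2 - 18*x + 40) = (x^3 - 10*x^2 + 8*x + 64)/(x^3 - 3*x^2 - 18*x + 40)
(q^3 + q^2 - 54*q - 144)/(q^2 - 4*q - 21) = (q^2 - 2*q - 48)/(q - 7)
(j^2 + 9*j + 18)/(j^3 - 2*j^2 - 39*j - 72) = (j + 6)/(j^2 - 5*j - 24)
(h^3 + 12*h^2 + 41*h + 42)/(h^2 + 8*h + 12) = (h^2 + 10*h + 21)/(h + 6)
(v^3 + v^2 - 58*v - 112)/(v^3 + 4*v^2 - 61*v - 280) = (v + 2)/(v + 5)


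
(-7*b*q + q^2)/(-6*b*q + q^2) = (7*b - q)/(6*b - q)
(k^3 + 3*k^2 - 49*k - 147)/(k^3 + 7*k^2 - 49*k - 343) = (k + 3)/(k + 7)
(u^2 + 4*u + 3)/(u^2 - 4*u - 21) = (u + 1)/(u - 7)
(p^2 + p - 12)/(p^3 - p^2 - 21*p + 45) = (p + 4)/(p^2 + 2*p - 15)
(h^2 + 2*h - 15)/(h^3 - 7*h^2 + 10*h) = (h^2 + 2*h - 15)/(h*(h^2 - 7*h + 10))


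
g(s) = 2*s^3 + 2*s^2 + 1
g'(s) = 6*s^2 + 4*s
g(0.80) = 3.30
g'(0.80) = 7.04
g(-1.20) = 0.42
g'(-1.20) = 3.84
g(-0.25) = 1.09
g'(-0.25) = -0.62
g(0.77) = 3.10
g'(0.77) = 6.64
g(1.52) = 12.64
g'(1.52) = 19.94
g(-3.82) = -81.30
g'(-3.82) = 72.27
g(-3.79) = -79.15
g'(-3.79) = 71.02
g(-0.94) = 1.11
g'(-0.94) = 1.54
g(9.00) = 1621.00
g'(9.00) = 522.00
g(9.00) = 1621.00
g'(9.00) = 522.00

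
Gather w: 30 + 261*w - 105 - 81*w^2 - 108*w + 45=-81*w^2 + 153*w - 30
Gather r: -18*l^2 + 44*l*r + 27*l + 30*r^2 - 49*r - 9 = -18*l^2 + 27*l + 30*r^2 + r*(44*l - 49) - 9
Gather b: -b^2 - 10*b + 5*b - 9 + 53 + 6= -b^2 - 5*b + 50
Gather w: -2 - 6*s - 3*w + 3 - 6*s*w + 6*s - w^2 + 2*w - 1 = -w^2 + w*(-6*s - 1)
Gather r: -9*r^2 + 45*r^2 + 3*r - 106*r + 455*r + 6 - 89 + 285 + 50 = 36*r^2 + 352*r + 252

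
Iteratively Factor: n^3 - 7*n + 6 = (n + 3)*(n^2 - 3*n + 2) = (n - 2)*(n + 3)*(n - 1)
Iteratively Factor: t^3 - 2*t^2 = (t - 2)*(t^2) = t*(t - 2)*(t)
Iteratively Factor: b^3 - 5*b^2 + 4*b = (b)*(b^2 - 5*b + 4) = b*(b - 1)*(b - 4)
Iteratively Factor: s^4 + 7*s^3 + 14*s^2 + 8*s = (s)*(s^3 + 7*s^2 + 14*s + 8) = s*(s + 2)*(s^2 + 5*s + 4) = s*(s + 1)*(s + 2)*(s + 4)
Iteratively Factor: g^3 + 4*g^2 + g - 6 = (g + 2)*(g^2 + 2*g - 3) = (g + 2)*(g + 3)*(g - 1)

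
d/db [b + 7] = 1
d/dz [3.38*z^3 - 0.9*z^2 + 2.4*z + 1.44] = 10.14*z^2 - 1.8*z + 2.4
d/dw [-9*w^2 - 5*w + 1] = -18*w - 5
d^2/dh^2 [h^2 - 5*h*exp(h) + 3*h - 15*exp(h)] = -5*h*exp(h) - 25*exp(h) + 2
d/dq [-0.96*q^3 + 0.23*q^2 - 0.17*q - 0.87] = -2.88*q^2 + 0.46*q - 0.17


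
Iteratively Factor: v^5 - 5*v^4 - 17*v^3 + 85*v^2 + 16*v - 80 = (v + 1)*(v^4 - 6*v^3 - 11*v^2 + 96*v - 80) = (v - 1)*(v + 1)*(v^3 - 5*v^2 - 16*v + 80) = (v - 5)*(v - 1)*(v + 1)*(v^2 - 16) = (v - 5)*(v - 1)*(v + 1)*(v + 4)*(v - 4)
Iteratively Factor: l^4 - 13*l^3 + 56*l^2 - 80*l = (l)*(l^3 - 13*l^2 + 56*l - 80) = l*(l - 4)*(l^2 - 9*l + 20) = l*(l - 4)^2*(l - 5)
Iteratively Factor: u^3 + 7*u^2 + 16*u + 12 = (u + 3)*(u^2 + 4*u + 4) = (u + 2)*(u + 3)*(u + 2)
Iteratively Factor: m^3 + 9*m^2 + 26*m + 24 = (m + 3)*(m^2 + 6*m + 8) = (m + 2)*(m + 3)*(m + 4)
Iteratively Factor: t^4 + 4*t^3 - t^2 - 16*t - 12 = (t + 3)*(t^3 + t^2 - 4*t - 4) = (t - 2)*(t + 3)*(t^2 + 3*t + 2) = (t - 2)*(t + 2)*(t + 3)*(t + 1)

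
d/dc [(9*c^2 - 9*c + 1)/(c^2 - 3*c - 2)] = (-18*c^2 - 38*c + 21)/(c^4 - 6*c^3 + 5*c^2 + 12*c + 4)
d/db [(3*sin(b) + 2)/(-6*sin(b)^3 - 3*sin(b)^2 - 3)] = (12*sin(b)^3 + 15*sin(b)^2 + 4*sin(b) - 3)*cos(b)/(3*(2*sin(b)^3 + sin(b)^2 + 1)^2)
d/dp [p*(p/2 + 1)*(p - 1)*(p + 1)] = 2*p^3 + 3*p^2 - p - 1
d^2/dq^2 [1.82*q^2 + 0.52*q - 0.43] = 3.64000000000000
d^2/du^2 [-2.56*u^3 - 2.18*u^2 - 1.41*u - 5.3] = -15.36*u - 4.36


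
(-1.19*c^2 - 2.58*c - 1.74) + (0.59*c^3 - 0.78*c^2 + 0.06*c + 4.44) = 0.59*c^3 - 1.97*c^2 - 2.52*c + 2.7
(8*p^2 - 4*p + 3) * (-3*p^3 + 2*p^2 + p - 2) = -24*p^5 + 28*p^4 - 9*p^3 - 14*p^2 + 11*p - 6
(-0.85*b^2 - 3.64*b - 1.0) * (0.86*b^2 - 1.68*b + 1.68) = -0.731*b^4 - 1.7024*b^3 + 3.8272*b^2 - 4.4352*b - 1.68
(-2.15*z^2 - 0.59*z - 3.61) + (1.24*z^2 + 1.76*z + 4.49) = -0.91*z^2 + 1.17*z + 0.88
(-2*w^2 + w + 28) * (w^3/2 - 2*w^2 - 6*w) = -w^5 + 9*w^4/2 + 24*w^3 - 62*w^2 - 168*w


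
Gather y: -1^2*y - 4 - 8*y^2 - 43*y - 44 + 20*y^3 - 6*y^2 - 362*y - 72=20*y^3 - 14*y^2 - 406*y - 120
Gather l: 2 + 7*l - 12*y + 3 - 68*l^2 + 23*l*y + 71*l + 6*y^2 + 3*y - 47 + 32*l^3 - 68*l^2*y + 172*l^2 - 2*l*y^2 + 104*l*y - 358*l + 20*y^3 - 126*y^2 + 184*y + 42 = 32*l^3 + l^2*(104 - 68*y) + l*(-2*y^2 + 127*y - 280) + 20*y^3 - 120*y^2 + 175*y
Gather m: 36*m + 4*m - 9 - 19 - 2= 40*m - 30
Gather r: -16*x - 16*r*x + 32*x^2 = -16*r*x + 32*x^2 - 16*x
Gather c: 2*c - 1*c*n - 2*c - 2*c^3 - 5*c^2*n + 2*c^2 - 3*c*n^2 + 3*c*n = -2*c^3 + c^2*(2 - 5*n) + c*(-3*n^2 + 2*n)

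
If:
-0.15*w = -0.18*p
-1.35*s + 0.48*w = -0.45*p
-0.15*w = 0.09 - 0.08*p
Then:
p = -0.90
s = -0.68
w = -1.08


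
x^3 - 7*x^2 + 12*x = x*(x - 4)*(x - 3)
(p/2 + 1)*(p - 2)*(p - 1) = p^3/2 - p^2/2 - 2*p + 2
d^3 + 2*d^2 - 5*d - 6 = (d - 2)*(d + 1)*(d + 3)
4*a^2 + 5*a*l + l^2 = (a + l)*(4*a + l)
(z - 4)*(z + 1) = z^2 - 3*z - 4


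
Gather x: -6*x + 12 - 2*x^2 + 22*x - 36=-2*x^2 + 16*x - 24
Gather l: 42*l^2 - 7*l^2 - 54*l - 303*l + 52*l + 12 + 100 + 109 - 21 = 35*l^2 - 305*l + 200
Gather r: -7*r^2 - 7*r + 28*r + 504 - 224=-7*r^2 + 21*r + 280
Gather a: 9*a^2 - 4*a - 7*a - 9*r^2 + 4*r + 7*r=9*a^2 - 11*a - 9*r^2 + 11*r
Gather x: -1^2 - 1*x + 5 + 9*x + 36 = 8*x + 40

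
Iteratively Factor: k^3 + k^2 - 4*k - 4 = (k + 1)*(k^2 - 4) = (k - 2)*(k + 1)*(k + 2)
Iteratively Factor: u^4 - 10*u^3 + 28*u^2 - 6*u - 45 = (u - 3)*(u^3 - 7*u^2 + 7*u + 15) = (u - 3)^2*(u^2 - 4*u - 5) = (u - 3)^2*(u + 1)*(u - 5)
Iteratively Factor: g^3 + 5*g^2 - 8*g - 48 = (g - 3)*(g^2 + 8*g + 16) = (g - 3)*(g + 4)*(g + 4)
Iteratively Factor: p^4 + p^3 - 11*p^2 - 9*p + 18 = (p - 1)*(p^3 + 2*p^2 - 9*p - 18) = (p - 1)*(p + 3)*(p^2 - p - 6) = (p - 1)*(p + 2)*(p + 3)*(p - 3)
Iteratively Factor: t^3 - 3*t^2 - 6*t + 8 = (t + 2)*(t^2 - 5*t + 4) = (t - 1)*(t + 2)*(t - 4)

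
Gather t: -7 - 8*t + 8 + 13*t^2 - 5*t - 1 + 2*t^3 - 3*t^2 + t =2*t^3 + 10*t^2 - 12*t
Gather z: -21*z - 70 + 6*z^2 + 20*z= 6*z^2 - z - 70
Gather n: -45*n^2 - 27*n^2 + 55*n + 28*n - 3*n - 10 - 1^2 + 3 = -72*n^2 + 80*n - 8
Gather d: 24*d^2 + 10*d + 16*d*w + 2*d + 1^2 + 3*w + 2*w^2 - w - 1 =24*d^2 + d*(16*w + 12) + 2*w^2 + 2*w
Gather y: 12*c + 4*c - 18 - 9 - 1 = 16*c - 28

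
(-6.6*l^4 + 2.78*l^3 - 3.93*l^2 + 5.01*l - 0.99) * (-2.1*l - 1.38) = 13.86*l^5 + 3.27*l^4 + 4.4166*l^3 - 5.0976*l^2 - 4.8348*l + 1.3662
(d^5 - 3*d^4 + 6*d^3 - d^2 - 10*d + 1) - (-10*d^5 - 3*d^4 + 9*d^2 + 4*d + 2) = 11*d^5 + 6*d^3 - 10*d^2 - 14*d - 1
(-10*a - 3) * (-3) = 30*a + 9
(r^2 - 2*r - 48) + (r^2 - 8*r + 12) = 2*r^2 - 10*r - 36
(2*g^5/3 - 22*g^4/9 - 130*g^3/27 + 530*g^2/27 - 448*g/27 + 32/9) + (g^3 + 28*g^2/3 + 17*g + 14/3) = 2*g^5/3 - 22*g^4/9 - 103*g^3/27 + 782*g^2/27 + 11*g/27 + 74/9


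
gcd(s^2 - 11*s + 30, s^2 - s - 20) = s - 5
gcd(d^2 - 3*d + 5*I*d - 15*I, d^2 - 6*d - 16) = 1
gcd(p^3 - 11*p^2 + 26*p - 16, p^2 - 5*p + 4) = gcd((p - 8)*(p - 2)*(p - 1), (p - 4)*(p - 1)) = p - 1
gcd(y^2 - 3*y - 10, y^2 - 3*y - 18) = 1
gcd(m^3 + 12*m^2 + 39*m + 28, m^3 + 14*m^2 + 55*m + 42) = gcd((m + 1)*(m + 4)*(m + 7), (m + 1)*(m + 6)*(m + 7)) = m^2 + 8*m + 7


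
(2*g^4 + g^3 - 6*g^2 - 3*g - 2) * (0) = 0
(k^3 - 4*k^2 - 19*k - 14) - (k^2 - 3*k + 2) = k^3 - 5*k^2 - 16*k - 16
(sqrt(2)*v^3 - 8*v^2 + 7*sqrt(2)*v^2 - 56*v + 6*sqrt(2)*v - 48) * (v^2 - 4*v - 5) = sqrt(2)*v^5 - 8*v^4 + 3*sqrt(2)*v^4 - 27*sqrt(2)*v^3 - 24*v^3 - 59*sqrt(2)*v^2 + 216*v^2 - 30*sqrt(2)*v + 472*v + 240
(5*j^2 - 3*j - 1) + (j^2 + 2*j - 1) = 6*j^2 - j - 2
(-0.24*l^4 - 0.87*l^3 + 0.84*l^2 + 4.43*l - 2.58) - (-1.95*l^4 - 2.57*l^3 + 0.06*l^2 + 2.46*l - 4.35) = 1.71*l^4 + 1.7*l^3 + 0.78*l^2 + 1.97*l + 1.77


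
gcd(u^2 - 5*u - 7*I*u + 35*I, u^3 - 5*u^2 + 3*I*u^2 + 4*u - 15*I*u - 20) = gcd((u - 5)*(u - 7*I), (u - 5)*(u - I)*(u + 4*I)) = u - 5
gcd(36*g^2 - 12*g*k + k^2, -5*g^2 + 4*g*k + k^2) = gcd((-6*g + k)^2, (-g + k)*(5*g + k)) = 1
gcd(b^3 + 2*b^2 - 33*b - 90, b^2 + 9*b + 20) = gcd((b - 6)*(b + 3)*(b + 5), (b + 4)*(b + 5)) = b + 5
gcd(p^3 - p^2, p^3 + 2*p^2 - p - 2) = p - 1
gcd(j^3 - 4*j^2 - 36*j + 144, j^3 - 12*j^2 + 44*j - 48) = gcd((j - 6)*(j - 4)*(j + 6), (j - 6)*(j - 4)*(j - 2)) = j^2 - 10*j + 24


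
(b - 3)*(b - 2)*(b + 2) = b^3 - 3*b^2 - 4*b + 12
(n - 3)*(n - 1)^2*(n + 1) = n^4 - 4*n^3 + 2*n^2 + 4*n - 3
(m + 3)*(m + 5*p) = m^2 + 5*m*p + 3*m + 15*p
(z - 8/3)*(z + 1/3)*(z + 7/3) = z^3 - 19*z/3 - 56/27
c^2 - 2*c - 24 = (c - 6)*(c + 4)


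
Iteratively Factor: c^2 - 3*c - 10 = (c - 5)*(c + 2)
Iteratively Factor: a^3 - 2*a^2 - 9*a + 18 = (a - 2)*(a^2 - 9) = (a - 3)*(a - 2)*(a + 3)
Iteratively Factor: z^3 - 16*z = (z + 4)*(z^2 - 4*z) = (z - 4)*(z + 4)*(z)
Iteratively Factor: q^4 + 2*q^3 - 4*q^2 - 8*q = (q + 2)*(q^3 - 4*q) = (q - 2)*(q + 2)*(q^2 + 2*q) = q*(q - 2)*(q + 2)*(q + 2)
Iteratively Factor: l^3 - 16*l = (l + 4)*(l^2 - 4*l) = l*(l + 4)*(l - 4)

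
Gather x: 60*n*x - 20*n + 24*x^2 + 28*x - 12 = -20*n + 24*x^2 + x*(60*n + 28) - 12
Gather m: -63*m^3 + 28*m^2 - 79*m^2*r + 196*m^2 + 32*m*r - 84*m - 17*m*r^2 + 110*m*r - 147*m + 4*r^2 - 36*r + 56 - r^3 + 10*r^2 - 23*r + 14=-63*m^3 + m^2*(224 - 79*r) + m*(-17*r^2 + 142*r - 231) - r^3 + 14*r^2 - 59*r + 70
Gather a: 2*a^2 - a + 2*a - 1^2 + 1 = 2*a^2 + a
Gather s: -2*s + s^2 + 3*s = s^2 + s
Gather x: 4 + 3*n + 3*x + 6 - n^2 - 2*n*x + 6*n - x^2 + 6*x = -n^2 + 9*n - x^2 + x*(9 - 2*n) + 10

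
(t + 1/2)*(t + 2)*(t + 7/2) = t^3 + 6*t^2 + 39*t/4 + 7/2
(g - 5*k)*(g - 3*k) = g^2 - 8*g*k + 15*k^2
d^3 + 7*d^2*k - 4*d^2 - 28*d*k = d*(d - 4)*(d + 7*k)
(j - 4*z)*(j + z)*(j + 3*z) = j^3 - 13*j*z^2 - 12*z^3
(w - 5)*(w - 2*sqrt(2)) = w^2 - 5*w - 2*sqrt(2)*w + 10*sqrt(2)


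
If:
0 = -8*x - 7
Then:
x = -7/8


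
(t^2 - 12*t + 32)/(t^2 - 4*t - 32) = (t - 4)/(t + 4)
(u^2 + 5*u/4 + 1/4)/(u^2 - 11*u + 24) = (4*u^2 + 5*u + 1)/(4*(u^2 - 11*u + 24))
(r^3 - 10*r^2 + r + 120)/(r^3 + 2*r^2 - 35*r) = (r^2 - 5*r - 24)/(r*(r + 7))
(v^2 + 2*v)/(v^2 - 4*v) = (v + 2)/(v - 4)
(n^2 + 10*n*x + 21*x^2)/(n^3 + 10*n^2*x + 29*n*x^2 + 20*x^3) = (n^2 + 10*n*x + 21*x^2)/(n^3 + 10*n^2*x + 29*n*x^2 + 20*x^3)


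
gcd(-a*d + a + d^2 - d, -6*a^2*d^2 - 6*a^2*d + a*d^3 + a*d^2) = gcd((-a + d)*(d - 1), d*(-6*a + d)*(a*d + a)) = 1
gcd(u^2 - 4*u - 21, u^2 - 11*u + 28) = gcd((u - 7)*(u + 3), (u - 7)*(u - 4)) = u - 7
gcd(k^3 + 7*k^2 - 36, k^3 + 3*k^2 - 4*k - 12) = k^2 + k - 6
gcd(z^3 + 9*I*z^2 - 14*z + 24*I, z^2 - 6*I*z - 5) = z - I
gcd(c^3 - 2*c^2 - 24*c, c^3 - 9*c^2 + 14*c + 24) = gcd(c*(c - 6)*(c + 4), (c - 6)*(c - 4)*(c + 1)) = c - 6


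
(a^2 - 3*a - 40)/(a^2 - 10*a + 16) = (a + 5)/(a - 2)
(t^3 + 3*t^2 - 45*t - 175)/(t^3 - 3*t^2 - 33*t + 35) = (t + 5)/(t - 1)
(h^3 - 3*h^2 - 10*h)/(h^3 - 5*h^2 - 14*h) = (h - 5)/(h - 7)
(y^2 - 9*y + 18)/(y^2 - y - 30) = (y - 3)/(y + 5)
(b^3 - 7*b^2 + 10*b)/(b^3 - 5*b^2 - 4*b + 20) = b/(b + 2)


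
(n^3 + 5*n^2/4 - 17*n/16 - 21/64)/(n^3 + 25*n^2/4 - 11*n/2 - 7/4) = (n^2 + n - 21/16)/(n^2 + 6*n - 7)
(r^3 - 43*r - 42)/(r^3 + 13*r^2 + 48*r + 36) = (r - 7)/(r + 6)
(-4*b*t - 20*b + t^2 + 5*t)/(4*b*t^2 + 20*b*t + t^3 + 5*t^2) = (-4*b + t)/(t*(4*b + t))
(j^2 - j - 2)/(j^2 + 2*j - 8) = (j + 1)/(j + 4)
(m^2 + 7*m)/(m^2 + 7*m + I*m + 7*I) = m/(m + I)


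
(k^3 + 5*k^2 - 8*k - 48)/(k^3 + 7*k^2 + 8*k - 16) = (k - 3)/(k - 1)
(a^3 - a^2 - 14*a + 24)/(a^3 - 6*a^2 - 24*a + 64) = (a - 3)/(a - 8)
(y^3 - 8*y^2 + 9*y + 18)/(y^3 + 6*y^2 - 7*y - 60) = (y^2 - 5*y - 6)/(y^2 + 9*y + 20)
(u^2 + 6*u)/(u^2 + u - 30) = u/(u - 5)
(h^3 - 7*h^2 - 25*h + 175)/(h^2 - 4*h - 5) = (h^2 - 2*h - 35)/(h + 1)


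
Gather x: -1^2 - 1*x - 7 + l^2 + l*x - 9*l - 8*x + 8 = l^2 - 9*l + x*(l - 9)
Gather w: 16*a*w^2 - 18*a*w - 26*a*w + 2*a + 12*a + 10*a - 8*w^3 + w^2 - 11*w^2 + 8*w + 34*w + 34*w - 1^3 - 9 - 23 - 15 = 24*a - 8*w^3 + w^2*(16*a - 10) + w*(76 - 44*a) - 48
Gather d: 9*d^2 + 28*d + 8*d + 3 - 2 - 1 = 9*d^2 + 36*d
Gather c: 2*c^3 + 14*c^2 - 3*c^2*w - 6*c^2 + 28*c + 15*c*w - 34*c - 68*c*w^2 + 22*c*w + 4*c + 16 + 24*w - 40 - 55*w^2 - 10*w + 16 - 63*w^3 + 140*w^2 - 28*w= 2*c^3 + c^2*(8 - 3*w) + c*(-68*w^2 + 37*w - 2) - 63*w^3 + 85*w^2 - 14*w - 8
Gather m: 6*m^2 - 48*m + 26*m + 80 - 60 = 6*m^2 - 22*m + 20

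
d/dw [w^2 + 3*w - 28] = 2*w + 3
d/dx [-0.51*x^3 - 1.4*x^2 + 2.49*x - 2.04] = -1.53*x^2 - 2.8*x + 2.49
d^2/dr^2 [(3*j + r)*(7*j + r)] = 2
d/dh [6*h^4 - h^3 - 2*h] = 24*h^3 - 3*h^2 - 2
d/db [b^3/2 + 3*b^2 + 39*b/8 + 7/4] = 3*b^2/2 + 6*b + 39/8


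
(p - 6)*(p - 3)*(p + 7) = p^3 - 2*p^2 - 45*p + 126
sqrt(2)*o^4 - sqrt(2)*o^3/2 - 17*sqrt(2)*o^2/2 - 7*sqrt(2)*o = o*(o - 7/2)*(o + 2)*(sqrt(2)*o + sqrt(2))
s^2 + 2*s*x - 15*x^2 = (s - 3*x)*(s + 5*x)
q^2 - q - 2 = (q - 2)*(q + 1)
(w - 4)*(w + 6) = w^2 + 2*w - 24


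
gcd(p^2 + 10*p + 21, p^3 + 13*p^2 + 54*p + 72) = p + 3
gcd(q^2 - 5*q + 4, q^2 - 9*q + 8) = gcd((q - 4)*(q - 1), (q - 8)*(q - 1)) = q - 1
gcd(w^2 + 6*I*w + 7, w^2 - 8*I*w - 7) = w - I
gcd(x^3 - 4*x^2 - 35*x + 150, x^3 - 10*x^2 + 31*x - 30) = x - 5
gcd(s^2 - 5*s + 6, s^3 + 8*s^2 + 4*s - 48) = s - 2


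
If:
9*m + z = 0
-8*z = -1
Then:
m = -1/72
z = 1/8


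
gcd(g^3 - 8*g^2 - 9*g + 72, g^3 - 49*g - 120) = g^2 - 5*g - 24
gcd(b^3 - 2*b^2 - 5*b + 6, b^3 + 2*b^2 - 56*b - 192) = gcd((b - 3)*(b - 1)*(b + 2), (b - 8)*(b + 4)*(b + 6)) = 1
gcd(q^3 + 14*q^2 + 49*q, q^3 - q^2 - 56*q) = q^2 + 7*q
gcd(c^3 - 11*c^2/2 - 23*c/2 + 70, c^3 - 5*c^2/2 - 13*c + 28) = c^2 - c/2 - 14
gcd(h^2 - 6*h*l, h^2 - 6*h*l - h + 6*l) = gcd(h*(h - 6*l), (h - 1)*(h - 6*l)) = h - 6*l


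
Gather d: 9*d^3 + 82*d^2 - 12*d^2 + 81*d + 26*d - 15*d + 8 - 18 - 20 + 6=9*d^3 + 70*d^2 + 92*d - 24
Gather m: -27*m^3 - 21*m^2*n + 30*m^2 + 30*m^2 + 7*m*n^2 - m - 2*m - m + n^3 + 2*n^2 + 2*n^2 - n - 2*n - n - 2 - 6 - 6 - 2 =-27*m^3 + m^2*(60 - 21*n) + m*(7*n^2 - 4) + n^3 + 4*n^2 - 4*n - 16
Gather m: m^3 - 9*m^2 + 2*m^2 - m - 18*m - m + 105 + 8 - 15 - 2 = m^3 - 7*m^2 - 20*m + 96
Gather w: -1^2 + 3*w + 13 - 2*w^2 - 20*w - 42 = -2*w^2 - 17*w - 30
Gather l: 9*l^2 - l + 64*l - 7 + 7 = 9*l^2 + 63*l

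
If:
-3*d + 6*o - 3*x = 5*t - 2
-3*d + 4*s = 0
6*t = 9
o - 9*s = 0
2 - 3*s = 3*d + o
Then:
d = 1/6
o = 9/8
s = 1/8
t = 3/2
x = 1/4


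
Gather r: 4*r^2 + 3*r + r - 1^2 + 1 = 4*r^2 + 4*r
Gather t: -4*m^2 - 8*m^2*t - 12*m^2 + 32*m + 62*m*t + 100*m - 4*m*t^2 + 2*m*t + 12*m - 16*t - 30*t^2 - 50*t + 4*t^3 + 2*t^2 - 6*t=-16*m^2 + 144*m + 4*t^3 + t^2*(-4*m - 28) + t*(-8*m^2 + 64*m - 72)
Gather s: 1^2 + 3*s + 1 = 3*s + 2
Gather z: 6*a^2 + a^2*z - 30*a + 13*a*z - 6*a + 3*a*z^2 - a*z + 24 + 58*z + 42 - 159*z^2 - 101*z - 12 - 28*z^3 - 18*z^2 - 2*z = 6*a^2 - 36*a - 28*z^3 + z^2*(3*a - 177) + z*(a^2 + 12*a - 45) + 54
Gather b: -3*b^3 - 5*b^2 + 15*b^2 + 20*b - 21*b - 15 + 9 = -3*b^3 + 10*b^2 - b - 6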